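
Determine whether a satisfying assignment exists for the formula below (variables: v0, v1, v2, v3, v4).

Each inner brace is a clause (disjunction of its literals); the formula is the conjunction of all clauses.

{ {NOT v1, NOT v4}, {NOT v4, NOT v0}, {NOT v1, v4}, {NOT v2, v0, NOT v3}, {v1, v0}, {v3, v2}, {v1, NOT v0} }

Branch on v1: set v1 = false.
(v0) alone gives v0 = true.
That conflicts with the unit clause (NOT v0).
That branch fails; take v1 = true instead.
(NOT v4) alone gives v4 = false.
That conflicts with the unit clause (v4).
Both values of v1 lead to a conflict.
No assignment satisfies every clause.

No, unsatisfiable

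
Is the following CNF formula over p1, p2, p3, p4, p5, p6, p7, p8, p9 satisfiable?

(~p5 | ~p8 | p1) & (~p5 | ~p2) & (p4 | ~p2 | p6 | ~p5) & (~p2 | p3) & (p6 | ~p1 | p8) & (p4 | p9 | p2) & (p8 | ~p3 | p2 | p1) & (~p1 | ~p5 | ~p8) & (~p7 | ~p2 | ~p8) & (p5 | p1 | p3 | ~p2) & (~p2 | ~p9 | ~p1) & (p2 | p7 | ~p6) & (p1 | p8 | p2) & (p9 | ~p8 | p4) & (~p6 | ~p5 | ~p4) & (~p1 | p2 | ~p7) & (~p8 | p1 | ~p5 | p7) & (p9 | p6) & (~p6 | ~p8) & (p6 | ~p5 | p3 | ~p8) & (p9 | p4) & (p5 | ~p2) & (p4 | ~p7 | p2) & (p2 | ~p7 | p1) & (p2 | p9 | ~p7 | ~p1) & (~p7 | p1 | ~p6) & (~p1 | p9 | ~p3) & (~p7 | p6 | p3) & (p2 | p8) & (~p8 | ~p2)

Branch on p5: set p5 = 0.
From the singleton clause (~p2), p2 = 0.
From the singleton clause (p8), p8 = 1.
From the singleton clause (~p6), p6 = 0.
From the singleton clause (p9), p9 = 1.
Branch on p1: set p1 = 0.
From the singleton clause (~p7), p7 = 0.
No clause remains; p3, p4 are free.
A satisfying assignment: p1 ↦ 0; p2 ↦ 0; p3 ↦ 0; p4 ↦ 1; p5 ↦ 0; p6 ↦ 0; p7 ↦ 0; p8 ↦ 1; p9 ↦ 1.

Satisfiable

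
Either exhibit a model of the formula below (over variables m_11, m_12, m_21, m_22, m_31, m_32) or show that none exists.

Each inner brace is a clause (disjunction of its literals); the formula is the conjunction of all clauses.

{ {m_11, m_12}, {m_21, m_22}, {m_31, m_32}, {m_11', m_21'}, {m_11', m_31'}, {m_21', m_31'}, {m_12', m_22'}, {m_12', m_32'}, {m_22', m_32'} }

UNSATISFIABLE

Try m_11 = 1.
From the singleton clause (m_21'), m_21 = 0.
From the singleton clause (m_22), m_22 = 1.
From the singleton clause (m_31'), m_31 = 0.
From the singleton clause (m_32), m_32 = 1.
Now (m_32') is unsatisfied and unit — conflict.
So m_11 must be the other value — set m_11 = 0.
From the singleton clause (m_12), m_12 = 1.
From the singleton clause (m_22'), m_22 = 0.
From the singleton clause (m_21), m_21 = 1.
From the singleton clause (m_31'), m_31 = 0.
From the singleton clause (m_32), m_32 = 1.
Now (m_32') is unsatisfied and unit — conflict.
Neither m_11 = 1 nor m_11 = 0 works.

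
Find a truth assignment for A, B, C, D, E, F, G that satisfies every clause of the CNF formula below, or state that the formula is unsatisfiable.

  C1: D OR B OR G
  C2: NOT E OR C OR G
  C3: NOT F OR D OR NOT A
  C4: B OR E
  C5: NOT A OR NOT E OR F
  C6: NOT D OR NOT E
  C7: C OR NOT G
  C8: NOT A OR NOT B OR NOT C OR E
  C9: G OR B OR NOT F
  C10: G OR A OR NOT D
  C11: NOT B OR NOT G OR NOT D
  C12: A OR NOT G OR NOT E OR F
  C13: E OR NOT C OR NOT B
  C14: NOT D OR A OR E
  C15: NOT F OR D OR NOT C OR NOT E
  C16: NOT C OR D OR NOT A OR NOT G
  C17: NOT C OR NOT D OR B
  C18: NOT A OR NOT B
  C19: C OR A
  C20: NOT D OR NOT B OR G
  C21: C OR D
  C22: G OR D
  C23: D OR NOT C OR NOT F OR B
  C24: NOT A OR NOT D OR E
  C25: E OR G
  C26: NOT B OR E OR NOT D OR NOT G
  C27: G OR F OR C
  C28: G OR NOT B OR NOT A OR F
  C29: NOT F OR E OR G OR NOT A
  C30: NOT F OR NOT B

Try B = true.
Unit clause (NOT A) forces A = false.
Unit clause (C) forces C = true.
Unit clause (E) forces E = true.
Unit clause (NOT D) forces D = false.
Unit clause (NOT F) forces F = false.
Unit clause (NOT G) forces G = false.
But (G) is also a unit clause — contradiction.
Backtrack on B: now try B = false.
Unit clause (E) forces E = true.
Unit clause (NOT D) forces D = false.
Unit clause (G) forces G = true.
Unit clause (C) forces C = true.
Unit clause (NOT F) forces F = false.
Unit clause (NOT A) forces A = false.
But (A) is also a unit clause — contradiction.
Neither B = true nor B = false works.

UNSATISFIABLE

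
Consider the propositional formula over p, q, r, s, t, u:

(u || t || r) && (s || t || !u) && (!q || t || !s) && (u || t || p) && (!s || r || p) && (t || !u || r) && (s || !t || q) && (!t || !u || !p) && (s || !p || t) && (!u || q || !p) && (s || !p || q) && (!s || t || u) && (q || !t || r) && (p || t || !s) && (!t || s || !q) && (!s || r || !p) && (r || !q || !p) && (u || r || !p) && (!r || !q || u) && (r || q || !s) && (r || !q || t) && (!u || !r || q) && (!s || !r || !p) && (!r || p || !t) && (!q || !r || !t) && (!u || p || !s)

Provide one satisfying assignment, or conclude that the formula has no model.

Case u = true:
Case s = true:
The clause (p) is unit, so p = true.
The clause (!t) is unit, so t = false.
The clause (!q) is unit, so q = false.
But (q) is also a unit clause — contradiction.
So s must be the other value — set s = false.
The clause (t) is unit, so t = true.
The clause (q) is unit, so q = true.
But (!q) is also a unit clause — contradiction.
Neither s = true nor s = false works.
So u must be the other value — set u = false.
Case t = true:
Case s = true:
Case r = true:
The clause (!q) is unit, so q = false.
The clause (!p) is unit, so p = false.
But (p) is also a unit clause — contradiction.
So r must be the other value — set r = false.
The clause (p) is unit, so p = true.
But (!p) is also a unit clause — contradiction.
Neither r = true nor r = false works.
So s must be the other value — set s = false.
The clause (q) is unit, so q = true.
But (!q) is also a unit clause — contradiction.
Neither s = true nor s = false works.
So t must be the other value — set t = false.
The clause (r) is unit, so r = true.
The clause (p) is unit, so p = true.
The clause (s) is unit, so s = true.
But (!s) is also a unit clause — contradiction.
Neither t = true nor t = false works.
Neither u = true nor u = false works.

UNSATISFIABLE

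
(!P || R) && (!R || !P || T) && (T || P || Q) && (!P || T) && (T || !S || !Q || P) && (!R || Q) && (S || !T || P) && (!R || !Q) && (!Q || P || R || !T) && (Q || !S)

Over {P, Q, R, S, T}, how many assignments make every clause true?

There are 2^5 = 32 truth assignments over (P, Q, R, S, T).
Split on P. With P = true, the clauses containing P are satisfied and !P drops from the rest; 0 of the 2^4 = 16 assignments to the other variables satisfy what remains.
With P = false, by the same count on the reduced clause set, 1 assignment works.
(One model: P=F, Q=T, R=F, S=F, T=F.)
Total: 0 + 1 = 1.

1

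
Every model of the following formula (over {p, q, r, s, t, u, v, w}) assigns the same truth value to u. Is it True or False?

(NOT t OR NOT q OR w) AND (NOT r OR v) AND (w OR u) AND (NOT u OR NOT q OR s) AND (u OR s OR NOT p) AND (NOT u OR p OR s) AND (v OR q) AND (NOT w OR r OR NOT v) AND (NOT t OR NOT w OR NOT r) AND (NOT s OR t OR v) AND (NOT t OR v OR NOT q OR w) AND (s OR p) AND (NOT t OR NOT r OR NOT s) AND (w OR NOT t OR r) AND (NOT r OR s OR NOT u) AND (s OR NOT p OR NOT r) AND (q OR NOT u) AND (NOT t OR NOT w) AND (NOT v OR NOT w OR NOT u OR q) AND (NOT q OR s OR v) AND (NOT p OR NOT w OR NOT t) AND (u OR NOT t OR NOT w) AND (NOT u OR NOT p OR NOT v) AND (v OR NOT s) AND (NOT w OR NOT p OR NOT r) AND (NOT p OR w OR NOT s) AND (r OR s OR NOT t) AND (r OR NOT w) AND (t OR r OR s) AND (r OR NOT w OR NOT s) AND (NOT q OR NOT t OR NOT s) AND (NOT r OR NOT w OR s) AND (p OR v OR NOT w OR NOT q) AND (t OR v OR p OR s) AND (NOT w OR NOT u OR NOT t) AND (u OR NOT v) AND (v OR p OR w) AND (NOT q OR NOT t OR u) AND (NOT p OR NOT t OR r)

True

Suppose u = false.
The clause (w) is unit, so w = true.
The clause (NOT t) is unit, so t = false.
The clause (r) is unit, so r = true.
The clause (v) is unit, so v = true.
But (NOT v) is also a unit clause — contradiction.
So every satisfying assignment has u = True.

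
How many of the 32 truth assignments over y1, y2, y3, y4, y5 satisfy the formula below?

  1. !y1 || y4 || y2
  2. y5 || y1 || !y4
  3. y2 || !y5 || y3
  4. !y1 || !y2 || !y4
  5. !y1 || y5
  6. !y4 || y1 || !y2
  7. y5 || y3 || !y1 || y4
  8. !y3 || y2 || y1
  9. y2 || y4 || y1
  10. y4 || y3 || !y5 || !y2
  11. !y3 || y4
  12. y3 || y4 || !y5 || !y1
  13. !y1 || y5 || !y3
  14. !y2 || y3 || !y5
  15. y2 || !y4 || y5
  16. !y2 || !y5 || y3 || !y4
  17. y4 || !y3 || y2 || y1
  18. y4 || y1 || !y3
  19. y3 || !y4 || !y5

There are 2^5 = 32 truth assignments over (y1, y2, y3, y4, y5).
Split on y4. With y4 = true, the clauses containing y4 are satisfied and !y4 drops from the rest; 1 of the 2^4 = 16 assignments to the other variables satisfy what remains.
With y4 = false, by the same count on the reduced clause set, 1 assignment works.
(One model: y1=F, y2=T, y3=F, y4=F, y5=F.)
Total: 1 + 1 = 2.

2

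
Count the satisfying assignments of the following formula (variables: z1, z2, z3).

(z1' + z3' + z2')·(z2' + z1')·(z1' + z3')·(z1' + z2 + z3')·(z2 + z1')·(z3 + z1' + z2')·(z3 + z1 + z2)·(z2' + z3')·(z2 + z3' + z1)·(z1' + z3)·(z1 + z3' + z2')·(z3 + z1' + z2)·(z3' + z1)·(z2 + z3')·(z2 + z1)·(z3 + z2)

There are 2^3 = 8 truth assignments over (z1, z2, z3).
Check each against the 16 clauses (columns in the order z1, z2, z3):
  F F F  ✗ fails (z3 + z1 + z2)
  F F T  ✗ fails (z2 + z3' + z1)
  F T F  ✓ satisfies all
  F T T  ✗ fails (z2' + z3')
  T F F  ✗ fails (z2 + z1')
  T F T  ✗ fails (z1' + z3')
  T T F  ✗ fails (z2' + z1')
  T T T  ✗ fails (z1' + z3' + z2')
1 of the 8 rows is a model.

1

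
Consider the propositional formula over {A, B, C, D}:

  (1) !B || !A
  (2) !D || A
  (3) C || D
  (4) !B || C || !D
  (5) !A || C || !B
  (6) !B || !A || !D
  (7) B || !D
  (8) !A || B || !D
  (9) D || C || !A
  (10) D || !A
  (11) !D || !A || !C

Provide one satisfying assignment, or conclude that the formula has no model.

A: false; B: false; C: true; D: false

Try B = false.
From the singleton clause (!D), D = false.
From the singleton clause (C), C = true.
From the singleton clause (!A), A = false.
All clauses are satisfied.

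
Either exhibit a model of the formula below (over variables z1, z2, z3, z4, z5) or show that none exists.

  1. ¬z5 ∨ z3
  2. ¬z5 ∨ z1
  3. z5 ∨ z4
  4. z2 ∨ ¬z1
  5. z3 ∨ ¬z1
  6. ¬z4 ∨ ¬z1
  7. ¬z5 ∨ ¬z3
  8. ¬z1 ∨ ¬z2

Try z5 = False.
(z4) alone gives z4 = True.
(¬z1) alone gives z1 = False.
No clause remains; z2, z3 are free.

z1: False, z2: False, z3: False, z4: True, z5: False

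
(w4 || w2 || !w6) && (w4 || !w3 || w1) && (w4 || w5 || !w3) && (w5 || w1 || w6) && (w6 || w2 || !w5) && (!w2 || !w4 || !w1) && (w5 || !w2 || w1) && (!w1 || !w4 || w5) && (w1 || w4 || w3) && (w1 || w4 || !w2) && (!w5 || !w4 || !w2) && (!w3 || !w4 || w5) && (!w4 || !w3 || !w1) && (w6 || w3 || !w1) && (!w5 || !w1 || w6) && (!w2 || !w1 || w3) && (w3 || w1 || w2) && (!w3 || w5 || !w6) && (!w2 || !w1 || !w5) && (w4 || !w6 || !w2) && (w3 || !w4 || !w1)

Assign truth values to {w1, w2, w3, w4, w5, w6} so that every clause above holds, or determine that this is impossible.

w1=false,  w2=false,  w3=true,  w4=true,  w5=true,  w6=true

Branch on w4: set w4 = true.
Branch on w2: set w2 = false.
Branch on w6: set w6 = true.
Branch on w1: set w1 = false.
Unit clause (w3) forces w3 = true.
Unit clause (w5) forces w5 = true.
All clauses are satisfied.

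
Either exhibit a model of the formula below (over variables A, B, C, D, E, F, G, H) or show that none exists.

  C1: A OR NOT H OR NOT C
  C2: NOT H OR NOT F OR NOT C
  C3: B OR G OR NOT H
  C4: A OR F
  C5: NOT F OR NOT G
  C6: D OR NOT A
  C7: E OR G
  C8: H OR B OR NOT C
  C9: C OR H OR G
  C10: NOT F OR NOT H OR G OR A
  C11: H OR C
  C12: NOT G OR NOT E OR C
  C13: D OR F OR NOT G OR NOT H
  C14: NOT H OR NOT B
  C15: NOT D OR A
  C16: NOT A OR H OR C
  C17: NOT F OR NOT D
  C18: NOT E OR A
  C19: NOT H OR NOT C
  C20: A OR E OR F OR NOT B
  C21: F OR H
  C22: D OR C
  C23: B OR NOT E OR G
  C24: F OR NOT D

Suppose A = true.
From the singleton clause (D), D = true.
From the singleton clause (NOT F), F = false.
But (F) is also a unit clause — contradiction.
Backtrack on A: now try A = false.
From the singleton clause (F), F = true.
From the singleton clause (NOT G), G = false.
From the singleton clause (E), E = true.
But (NOT E) is also a unit clause — contradiction.
Either choice for A ends in contradiction.

UNSATISFIABLE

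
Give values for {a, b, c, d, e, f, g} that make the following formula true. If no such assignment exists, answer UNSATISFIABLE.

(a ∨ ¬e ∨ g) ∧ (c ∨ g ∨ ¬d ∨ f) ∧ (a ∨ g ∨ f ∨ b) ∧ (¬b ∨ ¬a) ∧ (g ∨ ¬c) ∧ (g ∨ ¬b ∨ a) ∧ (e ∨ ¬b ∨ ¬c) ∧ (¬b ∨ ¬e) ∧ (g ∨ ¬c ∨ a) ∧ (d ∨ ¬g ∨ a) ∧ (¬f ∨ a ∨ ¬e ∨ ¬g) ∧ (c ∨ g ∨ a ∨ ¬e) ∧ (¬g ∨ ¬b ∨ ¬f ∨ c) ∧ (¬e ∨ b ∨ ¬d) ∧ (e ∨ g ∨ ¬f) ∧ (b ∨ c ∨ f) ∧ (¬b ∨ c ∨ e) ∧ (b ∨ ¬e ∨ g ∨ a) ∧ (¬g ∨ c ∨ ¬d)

Branch on b: set b = False.
Branch on g: set g = True.
Branch on d: set d = False.
Unit clause (a) forces a = True.
Branch on c: set c = True.
All clauses hold; e, f can take either value.

a: True, b: False, c: True, d: False, e: False, f: False, g: True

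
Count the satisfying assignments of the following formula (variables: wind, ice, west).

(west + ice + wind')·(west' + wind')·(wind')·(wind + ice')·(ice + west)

There are 2^3 = 8 truth assignments over (wind, ice, west).
Split on wind. With wind = 1, the clauses containing wind are satisfied and wind' drops from the rest; 0 of the 2^2 = 4 assignments to the other variables satisfy what remains.
With wind = 0, by the same count on the reduced clause set, 1 assignment works.
(One model: wind=F, ice=F, west=T.)
Total: 0 + 1 = 1.

1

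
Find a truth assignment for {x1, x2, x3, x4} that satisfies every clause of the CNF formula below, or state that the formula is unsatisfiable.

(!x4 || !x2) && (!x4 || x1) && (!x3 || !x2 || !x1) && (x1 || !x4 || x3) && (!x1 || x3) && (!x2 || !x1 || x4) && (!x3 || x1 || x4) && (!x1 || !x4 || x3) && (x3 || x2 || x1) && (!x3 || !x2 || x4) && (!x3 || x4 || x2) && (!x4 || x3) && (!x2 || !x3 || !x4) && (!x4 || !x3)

x1 ↦ false, x2 ↦ true, x3 ↦ false, x4 ↦ false

Branch on x4: set x4 = false.
Branch on x1: set x1 = false.
Unit clause (!x3) forces x3 = false.
Unit clause (x2) forces x2 = true.
All clauses are satisfied.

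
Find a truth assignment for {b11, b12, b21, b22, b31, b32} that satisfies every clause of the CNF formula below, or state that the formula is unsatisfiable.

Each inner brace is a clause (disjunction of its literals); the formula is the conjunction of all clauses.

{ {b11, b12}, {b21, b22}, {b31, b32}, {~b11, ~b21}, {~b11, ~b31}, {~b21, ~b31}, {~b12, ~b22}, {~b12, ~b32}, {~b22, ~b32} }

UNSATISFIABLE

Branch on b11: set b11 = 1.
From the singleton clause (~b21), b21 = 0.
From the singleton clause (b22), b22 = 1.
From the singleton clause (~b31), b31 = 0.
From the singleton clause (b32), b32 = 1.
Now (~b32) is unsatisfied and unit — conflict.
Undo b11 and try b11 = 0.
From the singleton clause (b12), b12 = 1.
From the singleton clause (~b22), b22 = 0.
From the singleton clause (b21), b21 = 1.
From the singleton clause (~b31), b31 = 0.
From the singleton clause (b32), b32 = 1.
Now (~b32) is unsatisfied and unit — conflict.
Either choice for b11 ends in contradiction.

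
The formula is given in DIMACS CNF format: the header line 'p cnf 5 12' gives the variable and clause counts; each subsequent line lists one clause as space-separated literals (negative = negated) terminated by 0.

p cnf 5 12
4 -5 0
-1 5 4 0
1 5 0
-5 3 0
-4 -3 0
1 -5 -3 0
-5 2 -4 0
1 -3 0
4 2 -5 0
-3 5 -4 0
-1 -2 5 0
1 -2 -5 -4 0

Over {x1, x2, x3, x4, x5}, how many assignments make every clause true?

1

There are 2^5 = 32 truth assignments over (x1, x2, x3, x4, x5).
Split on x2. With x2 = True, the clauses containing x2 are satisfied and ¬x2 drops from the rest; 0 of the 2^4 = 16 assignments to the other variables satisfy what remains.
With x2 = False, by the same count on the reduced clause set, 1 assignment works.
(One model: x1=T, x2=F, x3=F, x4=T, x5=F.)
Total: 0 + 1 = 1.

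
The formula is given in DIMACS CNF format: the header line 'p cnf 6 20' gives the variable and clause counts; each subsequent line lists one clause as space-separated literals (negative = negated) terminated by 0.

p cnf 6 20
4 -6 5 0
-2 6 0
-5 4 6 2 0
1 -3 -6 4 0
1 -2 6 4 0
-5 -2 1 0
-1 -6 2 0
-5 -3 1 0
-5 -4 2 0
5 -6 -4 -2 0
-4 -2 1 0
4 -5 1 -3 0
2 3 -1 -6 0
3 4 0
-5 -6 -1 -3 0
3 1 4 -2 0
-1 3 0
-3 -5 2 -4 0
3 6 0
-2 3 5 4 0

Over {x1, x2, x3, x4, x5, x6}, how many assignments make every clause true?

There are 2^6 = 64 truth assignments over (x1, x2, x3, x4, x5, x6).
Split on x2. With x2 = True, the clauses containing x2 are satisfied and ¬x2 drops from the rest; 0 of the 2^5 = 32 assignments to the other variables satisfy what remains.
With x2 = False, by the same count on the reduced clause set, 6 assignments work.
(One model: x1=F, x2=F, x3=F, x4=T, x5=F, x6=T.)
Total: 0 + 6 = 6.

6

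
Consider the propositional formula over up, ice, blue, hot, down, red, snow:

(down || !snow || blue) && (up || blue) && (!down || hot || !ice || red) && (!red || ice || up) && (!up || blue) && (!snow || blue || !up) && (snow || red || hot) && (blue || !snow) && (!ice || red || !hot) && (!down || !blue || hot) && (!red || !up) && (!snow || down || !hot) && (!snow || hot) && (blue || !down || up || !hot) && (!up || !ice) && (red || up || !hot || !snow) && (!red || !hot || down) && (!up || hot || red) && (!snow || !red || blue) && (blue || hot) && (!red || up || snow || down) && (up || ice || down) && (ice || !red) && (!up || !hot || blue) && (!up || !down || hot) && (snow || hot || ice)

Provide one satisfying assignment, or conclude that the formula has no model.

up=true,  ice=false,  blue=true,  hot=true,  down=true,  red=false,  snow=true

Case up = true:
Unit clause (blue) forces blue = true.
Unit clause (!red) forces red = false.
Unit clause (!ice) forces ice = false.
Unit clause (hot) forces hot = true.
Case snow = true:
Unit clause (down) forces down = true.
This assignment satisfies each clause.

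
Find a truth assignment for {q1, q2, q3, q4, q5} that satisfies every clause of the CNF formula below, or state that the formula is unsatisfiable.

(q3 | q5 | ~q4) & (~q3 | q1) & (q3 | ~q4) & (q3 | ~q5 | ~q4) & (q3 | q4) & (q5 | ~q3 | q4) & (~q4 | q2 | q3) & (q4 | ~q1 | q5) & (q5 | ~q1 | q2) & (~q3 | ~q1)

UNSATISFIABLE

Branch on q3: set q3 = 0.
(~q4) alone gives q4 = 0.
But (q4) is also a unit clause — contradiction.
Backtrack on q3: now try q3 = 1.
(q1) alone gives q1 = 1.
But (~q1) is also a unit clause — contradiction.
Either choice for q3 ends in contradiction.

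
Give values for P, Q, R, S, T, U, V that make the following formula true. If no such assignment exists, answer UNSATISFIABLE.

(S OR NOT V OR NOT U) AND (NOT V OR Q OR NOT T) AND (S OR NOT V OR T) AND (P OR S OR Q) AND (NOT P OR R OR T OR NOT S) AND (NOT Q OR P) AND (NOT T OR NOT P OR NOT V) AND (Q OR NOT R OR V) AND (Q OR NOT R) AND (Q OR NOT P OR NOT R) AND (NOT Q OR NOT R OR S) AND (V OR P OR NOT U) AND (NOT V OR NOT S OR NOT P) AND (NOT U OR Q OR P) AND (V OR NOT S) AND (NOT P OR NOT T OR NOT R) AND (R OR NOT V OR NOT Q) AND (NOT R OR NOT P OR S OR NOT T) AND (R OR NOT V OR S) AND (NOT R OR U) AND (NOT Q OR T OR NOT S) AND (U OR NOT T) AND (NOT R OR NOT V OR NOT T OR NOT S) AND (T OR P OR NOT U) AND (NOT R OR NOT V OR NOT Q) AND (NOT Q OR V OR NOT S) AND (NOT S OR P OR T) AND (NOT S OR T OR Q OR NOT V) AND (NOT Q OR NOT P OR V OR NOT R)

Case Q = false:
Unit clause (NOT R) forces R = false.
Case V = false:
Unit clause (NOT S) forces S = false.
Unit clause (P) forces P = true.
Case U = false:
Unit clause (NOT T) forces T = false.
This assignment satisfies each clause.

P: true,  Q: false,  R: false,  S: false,  T: false,  U: false,  V: false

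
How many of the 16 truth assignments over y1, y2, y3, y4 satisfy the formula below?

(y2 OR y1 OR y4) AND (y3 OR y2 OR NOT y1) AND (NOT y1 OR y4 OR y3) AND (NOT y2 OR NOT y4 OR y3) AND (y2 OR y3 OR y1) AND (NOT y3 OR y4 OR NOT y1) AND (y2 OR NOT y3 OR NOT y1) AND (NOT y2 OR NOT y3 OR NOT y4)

3

There are 2^4 = 16 truth assignments over (y1, y2, y3, y4).
Check each against the 8 clauses (columns in the order y1, y2, y3, y4):
  F F F F  ✗ fails (y2 OR y1 OR y4)
  F F F T  ✗ fails (y2 OR y3 OR y1)
  F F T F  ✗ fails (y2 OR y1 OR y4)
  F F T T  ✓ satisfies all
  F T F F  ✓ satisfies all
  F T F T  ✗ fails (NOT y2 OR NOT y4 OR y3)
  F T T F  ✓ satisfies all
  F T T T  ✗ fails (NOT y2 OR NOT y3 OR NOT y4)
  T F F F  ✗ fails (y3 OR y2 OR NOT y1)
  T F F T  ✗ fails (y3 OR y2 OR NOT y1)
  T F T F  ✗ fails (NOT y3 OR y4 OR NOT y1)
  T F T T  ✗ fails (y2 OR NOT y3 OR NOT y1)
  T T F F  ✗ fails (NOT y1 OR y4 OR y3)
  T T F T  ✗ fails (NOT y2 OR NOT y4 OR y3)
  T T T F  ✗ fails (NOT y3 OR y4 OR NOT y1)
  T T T T  ✗ fails (NOT y2 OR NOT y3 OR NOT y4)
3 of the 16 rows are models.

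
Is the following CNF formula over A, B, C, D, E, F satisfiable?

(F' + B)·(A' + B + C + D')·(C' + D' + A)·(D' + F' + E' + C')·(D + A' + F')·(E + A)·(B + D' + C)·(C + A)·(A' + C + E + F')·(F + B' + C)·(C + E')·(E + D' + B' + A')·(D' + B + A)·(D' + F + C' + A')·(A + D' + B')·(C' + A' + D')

Case F = 0:
Case E = 0:
The clause (A) is unit, so A = 1.
Case B = 0:
Case C = 1:
The clause (D') is unit, so D = 0.
Every clause now holds.
A satisfying assignment: A: 1, B: 0, C: 1, D: 0, E: 0, F: 0.

Yes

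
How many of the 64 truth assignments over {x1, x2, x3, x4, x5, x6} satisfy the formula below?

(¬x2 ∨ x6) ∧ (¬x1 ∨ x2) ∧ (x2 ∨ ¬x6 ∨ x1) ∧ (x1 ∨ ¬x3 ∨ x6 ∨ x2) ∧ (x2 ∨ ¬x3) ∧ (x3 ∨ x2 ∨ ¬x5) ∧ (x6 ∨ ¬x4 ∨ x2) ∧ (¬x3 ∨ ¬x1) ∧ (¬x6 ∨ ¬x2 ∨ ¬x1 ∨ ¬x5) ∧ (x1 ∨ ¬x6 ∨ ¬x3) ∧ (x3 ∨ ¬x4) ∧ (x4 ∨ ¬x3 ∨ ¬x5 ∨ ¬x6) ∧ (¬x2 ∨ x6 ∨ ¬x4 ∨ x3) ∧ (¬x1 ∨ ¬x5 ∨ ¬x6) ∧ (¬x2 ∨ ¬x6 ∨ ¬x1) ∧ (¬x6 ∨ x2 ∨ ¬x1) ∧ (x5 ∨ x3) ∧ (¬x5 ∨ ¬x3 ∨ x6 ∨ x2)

1

There are 2^6 = 64 truth assignments over (x1, x2, x3, x4, x5, x6).
Split on x3. With x3 = True, the clauses containing x3 are satisfied and ¬x3 drops from the rest; 0 of the 2^5 = 32 assignments to the other variables satisfy what remains.
With x3 = False, by the same count on the reduced clause set, 1 assignment works.
Total: 0 + 1 = 1.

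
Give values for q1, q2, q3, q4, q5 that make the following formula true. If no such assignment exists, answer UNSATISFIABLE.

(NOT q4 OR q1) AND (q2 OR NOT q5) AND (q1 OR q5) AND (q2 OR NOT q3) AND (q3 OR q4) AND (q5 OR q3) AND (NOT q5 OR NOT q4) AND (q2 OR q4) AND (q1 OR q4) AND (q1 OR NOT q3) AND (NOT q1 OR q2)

q1=true,  q2=true,  q3=true,  q4=true,  q5=false

Branch on q4: set q4 = true.
From the singleton clause (q1), q1 = true.
From the singleton clause (NOT q5), q5 = false.
From the singleton clause (q3), q3 = true.
From the singleton clause (q2), q2 = true.
This assignment satisfies each clause.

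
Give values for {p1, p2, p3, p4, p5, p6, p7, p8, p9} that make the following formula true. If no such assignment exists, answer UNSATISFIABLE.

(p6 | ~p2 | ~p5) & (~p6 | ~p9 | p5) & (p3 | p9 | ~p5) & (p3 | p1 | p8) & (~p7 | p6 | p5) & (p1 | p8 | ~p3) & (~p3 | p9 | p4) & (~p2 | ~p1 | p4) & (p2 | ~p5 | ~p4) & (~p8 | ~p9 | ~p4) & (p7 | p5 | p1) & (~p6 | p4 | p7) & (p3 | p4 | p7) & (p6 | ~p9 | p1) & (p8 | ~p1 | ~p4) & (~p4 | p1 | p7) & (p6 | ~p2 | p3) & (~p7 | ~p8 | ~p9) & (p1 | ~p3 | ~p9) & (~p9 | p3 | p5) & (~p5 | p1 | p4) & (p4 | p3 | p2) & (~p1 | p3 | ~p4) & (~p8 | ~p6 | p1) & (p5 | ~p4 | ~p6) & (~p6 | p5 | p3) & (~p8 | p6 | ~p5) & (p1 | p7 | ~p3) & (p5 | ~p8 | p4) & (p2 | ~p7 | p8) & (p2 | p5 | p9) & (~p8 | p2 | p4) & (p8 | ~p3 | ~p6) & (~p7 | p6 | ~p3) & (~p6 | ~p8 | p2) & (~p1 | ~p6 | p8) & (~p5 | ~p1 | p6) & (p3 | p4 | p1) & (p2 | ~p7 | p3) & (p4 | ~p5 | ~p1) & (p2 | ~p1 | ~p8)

p1: 1,  p2: 1,  p3: 1,  p4: 1,  p5: 1,  p6: 1,  p7: 1,  p8: 1,  p9: 0

Try p6 = 1.
Try p9 = 0.
Try p3 = 1.
(p4) alone gives p4 = 1.
(p5) alone gives p5 = 1.
(p2) alone gives p2 = 1.
(p8) alone gives p8 = 1.
(p1) alone gives p1 = 1.
Every clause is now satisfied; p7 is unconstrained.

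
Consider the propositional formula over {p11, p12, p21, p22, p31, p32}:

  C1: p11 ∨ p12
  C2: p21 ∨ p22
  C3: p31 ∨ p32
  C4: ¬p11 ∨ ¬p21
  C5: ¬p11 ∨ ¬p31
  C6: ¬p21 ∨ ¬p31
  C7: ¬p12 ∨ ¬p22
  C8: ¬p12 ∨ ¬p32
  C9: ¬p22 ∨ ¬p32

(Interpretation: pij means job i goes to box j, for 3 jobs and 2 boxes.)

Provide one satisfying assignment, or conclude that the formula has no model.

Branch on p11: set p11 = True.
The clause (¬p21) is unit, so p21 = False.
The clause (p22) is unit, so p22 = True.
The clause (¬p31) is unit, so p31 = False.
The clause (p32) is unit, so p32 = True.
Now (¬p32) is unsatisfied and unit — conflict.
Backtrack on p11: now try p11 = False.
The clause (p12) is unit, so p12 = True.
The clause (¬p22) is unit, so p22 = False.
The clause (p21) is unit, so p21 = True.
The clause (¬p31) is unit, so p31 = False.
The clause (p32) is unit, so p32 = True.
Now (¬p32) is unsatisfied and unit — conflict.
Either choice for p11 ends in contradiction.

UNSATISFIABLE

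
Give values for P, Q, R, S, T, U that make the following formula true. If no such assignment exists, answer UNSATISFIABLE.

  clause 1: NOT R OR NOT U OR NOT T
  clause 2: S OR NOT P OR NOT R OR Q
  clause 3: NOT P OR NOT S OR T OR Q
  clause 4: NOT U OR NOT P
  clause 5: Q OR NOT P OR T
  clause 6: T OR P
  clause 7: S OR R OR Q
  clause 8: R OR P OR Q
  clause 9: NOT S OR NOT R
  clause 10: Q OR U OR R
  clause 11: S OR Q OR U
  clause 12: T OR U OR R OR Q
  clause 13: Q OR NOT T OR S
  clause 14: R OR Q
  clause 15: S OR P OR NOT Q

P=true,  Q=true,  R=false,  S=false,  T=true,  U=false

Suppose U = false.
Suppose T = true.
Suppose S = false.
Unit clause (Q) forces Q = true.
Unit clause (P) forces P = true.
No clause remains; R is free.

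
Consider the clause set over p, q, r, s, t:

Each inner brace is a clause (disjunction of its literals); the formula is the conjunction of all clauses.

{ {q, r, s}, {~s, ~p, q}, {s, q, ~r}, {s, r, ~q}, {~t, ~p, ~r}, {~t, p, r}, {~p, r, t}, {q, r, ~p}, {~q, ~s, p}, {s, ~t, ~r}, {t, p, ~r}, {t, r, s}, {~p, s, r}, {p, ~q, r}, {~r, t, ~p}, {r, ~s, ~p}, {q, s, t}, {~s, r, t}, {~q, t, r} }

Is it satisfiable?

Case q = 0:
Case r = 1:
(s) alone gives s = 1.
(~p) alone gives p = 0.
(t) alone gives t = 1.
Every clause now holds.
A satisfying assignment: p=0, q=0, r=1, s=1, t=1.

Yes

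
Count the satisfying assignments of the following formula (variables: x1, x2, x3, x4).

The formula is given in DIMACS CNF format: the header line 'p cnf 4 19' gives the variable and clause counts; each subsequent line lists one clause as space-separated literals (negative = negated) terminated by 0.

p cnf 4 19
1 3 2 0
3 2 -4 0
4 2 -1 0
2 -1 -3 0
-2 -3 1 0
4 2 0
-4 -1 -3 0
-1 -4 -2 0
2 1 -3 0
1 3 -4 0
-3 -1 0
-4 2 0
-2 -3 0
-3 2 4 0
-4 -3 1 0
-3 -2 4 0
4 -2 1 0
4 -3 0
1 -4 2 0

1

There are 2^4 = 16 truth assignments over (x1, x2, x3, x4).
Check each against the 19 clauses (columns in the order x1, x2, x3, x4):
  F F F F  ✗ fails (x1 ∨ x3 ∨ x2)
  F F F T  ✗ fails (x1 ∨ x3 ∨ x2)
  F F T F  ✗ fails (x4 ∨ x2)
  F F T T  ✗ fails (x2 ∨ x1 ∨ ¬x3)
  F T F F  ✗ fails (x4 ∨ ¬x2 ∨ x1)
  F T F T  ✗ fails (x1 ∨ x3 ∨ ¬x4)
  F T T F  ✗ fails (¬x2 ∨ ¬x3 ∨ x1)
  F T T T  ✗ fails (¬x2 ∨ ¬x3 ∨ x1)
  T F F F  ✗ fails (x4 ∨ x2 ∨ ¬x1)
  T F F T  ✗ fails (x3 ∨ x2 ∨ ¬x4)
  T F T F  ✗ fails (x4 ∨ x2 ∨ ¬x1)
  T F T T  ✗ fails (x2 ∨ ¬x1 ∨ ¬x3)
  T T F F  ✓ satisfies all
  T T F T  ✗ fails (¬x1 ∨ ¬x4 ∨ ¬x2)
  T T T F  ✗ fails (¬x3 ∨ ¬x1)
  T T T T  ✗ fails (¬x4 ∨ ¬x1 ∨ ¬x3)
1 of the 16 rows is a model.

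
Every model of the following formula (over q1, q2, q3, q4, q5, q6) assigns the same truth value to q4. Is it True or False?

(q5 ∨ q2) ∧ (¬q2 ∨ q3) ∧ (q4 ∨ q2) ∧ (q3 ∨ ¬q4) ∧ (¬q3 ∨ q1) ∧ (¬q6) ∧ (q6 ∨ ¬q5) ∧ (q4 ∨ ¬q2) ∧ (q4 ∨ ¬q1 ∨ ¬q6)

True

Suppose q4 = False.
(q2) alone gives q2 = True.
Now (¬q2) is unsatisfied and unit — conflict.
So every satisfying assignment has q4 = True.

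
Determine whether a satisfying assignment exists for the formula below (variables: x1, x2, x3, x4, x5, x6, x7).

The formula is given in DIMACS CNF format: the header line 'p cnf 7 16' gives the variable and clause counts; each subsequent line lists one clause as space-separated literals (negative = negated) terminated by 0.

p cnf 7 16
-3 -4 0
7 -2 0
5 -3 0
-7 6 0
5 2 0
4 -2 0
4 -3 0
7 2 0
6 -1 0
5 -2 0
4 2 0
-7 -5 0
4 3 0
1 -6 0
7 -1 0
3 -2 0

Try x3 = False.
(x4) alone gives x4 = True.
(¬x2) alone gives x2 = False.
(x5) alone gives x5 = True.
(x7) alone gives x7 = True.
But (¬x7) is also a unit clause — contradiction.
Backtrack on x3: now try x3 = True.
(¬x4) alone gives x4 = False.
But (x4) is also a unit clause — contradiction.
Either choice for x3 ends in contradiction.
No assignment satisfies every clause.

No, unsatisfiable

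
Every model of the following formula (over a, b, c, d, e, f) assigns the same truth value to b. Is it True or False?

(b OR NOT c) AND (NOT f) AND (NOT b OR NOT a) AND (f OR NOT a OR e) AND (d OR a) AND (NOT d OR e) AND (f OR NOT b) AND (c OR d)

Suppose b = true.
The clause (NOT f) is unit, so f = false.
But (f) is also a unit clause — contradiction.
So every satisfying assignment has b = False.

False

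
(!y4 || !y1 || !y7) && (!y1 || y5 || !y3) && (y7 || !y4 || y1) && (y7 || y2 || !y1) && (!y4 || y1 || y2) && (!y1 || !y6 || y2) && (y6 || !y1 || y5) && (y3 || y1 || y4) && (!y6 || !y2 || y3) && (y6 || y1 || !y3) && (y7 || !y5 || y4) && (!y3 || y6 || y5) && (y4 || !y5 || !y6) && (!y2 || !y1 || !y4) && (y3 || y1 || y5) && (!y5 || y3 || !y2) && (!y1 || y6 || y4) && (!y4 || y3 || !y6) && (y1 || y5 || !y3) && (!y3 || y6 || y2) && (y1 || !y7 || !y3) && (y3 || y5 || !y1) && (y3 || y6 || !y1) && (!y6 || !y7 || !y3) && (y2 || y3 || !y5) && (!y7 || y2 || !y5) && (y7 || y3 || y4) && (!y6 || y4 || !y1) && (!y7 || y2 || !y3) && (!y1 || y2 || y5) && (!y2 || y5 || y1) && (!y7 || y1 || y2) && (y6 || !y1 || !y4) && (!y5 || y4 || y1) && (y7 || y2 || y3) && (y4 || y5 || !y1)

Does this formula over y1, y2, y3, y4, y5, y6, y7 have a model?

Suppose y4 = false.
Suppose y3 = true.
Suppose y1 = false.
From the singleton clause (y6), y6 = true.
From the singleton clause (!y5), y5 = false.
Now (y5) is unsatisfied and unit — conflict.
That branch fails; take y1 = true instead.
From the singleton clause (y5), y5 = true.
From the singleton clause (y7), y7 = true.
From the singleton clause (!y6), y6 = false.
Now (y6) is unsatisfied and unit — conflict.
Either choice for y1 ends in contradiction.
That branch fails; take y3 = false instead.
From the singleton clause (y1), y1 = true.
From the singleton clause (y6), y6 = true.
Now (!y6) is unsatisfied and unit — conflict.
Either choice for y3 ends in contradiction.
That branch fails; take y4 = true instead.
Suppose y1 = false.
From the singleton clause (y7), y7 = true.
From the singleton clause (y2), y2 = true.
From the singleton clause (!y3), y3 = false.
From the singleton clause (!y6), y6 = false.
From the singleton clause (y5), y5 = true.
Now (!y5) is unsatisfied and unit — conflict.
That branch fails; take y1 = true instead.
From the singleton clause (!y7), y7 = false.
From the singleton clause (y2), y2 = true.
Now (!y2) is unsatisfied and unit — conflict.
Either choice for y1 ends in contradiction.
Either choice for y4 ends in contradiction.
No assignment satisfies every clause.

Unsatisfiable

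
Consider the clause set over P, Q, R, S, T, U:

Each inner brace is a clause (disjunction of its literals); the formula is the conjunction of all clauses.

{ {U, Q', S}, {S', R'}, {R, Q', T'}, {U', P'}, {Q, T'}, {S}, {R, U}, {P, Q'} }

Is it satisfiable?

Satisfiable

From the singleton clause (S), S = 1.
From the singleton clause (R'), R = 0.
From the singleton clause (U), U = 1.
From the singleton clause (P'), P = 0.
From the singleton clause (Q'), Q = 0.
From the singleton clause (T'), T = 0.
All clauses are satisfied.
A satisfying assignment: P ↦ 0; Q ↦ 0; R ↦ 0; S ↦ 1; T ↦ 0; U ↦ 1.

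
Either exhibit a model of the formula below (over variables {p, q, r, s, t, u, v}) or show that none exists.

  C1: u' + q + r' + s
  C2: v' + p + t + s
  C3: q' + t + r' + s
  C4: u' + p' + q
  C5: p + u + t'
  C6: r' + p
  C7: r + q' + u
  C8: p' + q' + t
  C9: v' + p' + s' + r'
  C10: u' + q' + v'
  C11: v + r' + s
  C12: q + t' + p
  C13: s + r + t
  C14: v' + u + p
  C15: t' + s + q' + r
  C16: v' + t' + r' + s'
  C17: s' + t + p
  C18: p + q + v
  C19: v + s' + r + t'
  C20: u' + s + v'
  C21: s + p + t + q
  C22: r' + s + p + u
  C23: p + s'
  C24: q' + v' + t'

p: 1,  q: 0,  r: 0,  s: 0,  t: 1,  u: 0,  v: 0

Suppose r = 0.
Suppose q = 0.
Suppose u = 0.
Suppose p = 1.
Suppose s = 0.
The clause (t) is unit, so t = 1.
All clauses hold; v can take either value.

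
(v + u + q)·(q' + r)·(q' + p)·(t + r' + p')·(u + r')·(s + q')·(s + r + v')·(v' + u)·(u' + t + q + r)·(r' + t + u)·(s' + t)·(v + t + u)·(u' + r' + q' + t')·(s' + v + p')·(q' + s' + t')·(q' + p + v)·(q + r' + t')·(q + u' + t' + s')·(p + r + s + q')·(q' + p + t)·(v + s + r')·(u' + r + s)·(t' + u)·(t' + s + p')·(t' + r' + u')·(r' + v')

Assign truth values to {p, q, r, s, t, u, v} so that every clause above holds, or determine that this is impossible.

UNSATISFIABLE

Suppose q = 0.
Suppose v = 1.
From the singleton clause (u), u = 1.
From the singleton clause (r'), r = 0.
From the singleton clause (s), s = 1.
From the singleton clause (t), t = 1.
Now (t') is unsatisfied and unit — conflict.
Backtrack on v: now try v = 0.
From the singleton clause (u), u = 1.
Suppose t = 1.
From the singleton clause (r'), r = 0.
From the singleton clause (s'), s = 0.
Now (s) is unsatisfied and unit — conflict.
Backtrack on t: now try t = 0.
From the singleton clause (r), r = 1.
From the singleton clause (p'), p = 0.
From the singleton clause (s'), s = 0.
Now (s) is unsatisfied and unit — conflict.
Either choice for t ends in contradiction.
Either choice for v ends in contradiction.
Backtrack on q: now try q = 1.
From the singleton clause (r), r = 1.
From the singleton clause (p), p = 1.
From the singleton clause (t), t = 1.
From the singleton clause (u), u = 1.
Now (u') is unsatisfied and unit — conflict.
Either choice for q ends in contradiction.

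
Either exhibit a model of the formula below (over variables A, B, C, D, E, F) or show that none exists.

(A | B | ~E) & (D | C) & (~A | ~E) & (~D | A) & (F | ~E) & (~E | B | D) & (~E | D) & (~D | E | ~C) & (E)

UNSATISFIABLE

(E) alone gives E = 1.
(~A) alone gives A = 0.
(B) alone gives B = 1.
(~D) alone gives D = 0.
But (D) is also a unit clause — contradiction.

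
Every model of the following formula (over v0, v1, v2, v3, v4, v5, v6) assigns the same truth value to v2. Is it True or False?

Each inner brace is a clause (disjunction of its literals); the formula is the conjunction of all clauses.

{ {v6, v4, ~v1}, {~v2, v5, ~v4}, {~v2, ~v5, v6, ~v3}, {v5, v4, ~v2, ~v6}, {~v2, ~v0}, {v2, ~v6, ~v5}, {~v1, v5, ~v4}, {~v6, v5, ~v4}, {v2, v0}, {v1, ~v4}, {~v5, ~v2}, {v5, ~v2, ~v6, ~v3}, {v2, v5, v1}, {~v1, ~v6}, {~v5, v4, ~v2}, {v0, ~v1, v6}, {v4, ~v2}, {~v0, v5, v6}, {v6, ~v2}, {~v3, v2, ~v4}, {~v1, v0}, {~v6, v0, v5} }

Suppose v2 = 1.
The clause (~v0) is unit, so v0 = 0.
The clause (~v5) is unit, so v5 = 0.
The clause (~v4) is unit, so v4 = 0.
Now (v4) is unsatisfied and unit — conflict.
So every satisfying assignment has v2 = False.

False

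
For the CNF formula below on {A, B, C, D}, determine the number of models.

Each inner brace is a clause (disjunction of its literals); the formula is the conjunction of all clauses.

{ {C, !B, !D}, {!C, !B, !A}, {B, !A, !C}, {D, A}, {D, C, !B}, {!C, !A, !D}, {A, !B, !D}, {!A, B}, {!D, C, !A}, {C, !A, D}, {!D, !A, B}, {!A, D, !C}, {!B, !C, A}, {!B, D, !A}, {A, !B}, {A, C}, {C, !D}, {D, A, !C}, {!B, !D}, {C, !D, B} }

There are 2^4 = 16 truth assignments over (A, B, C, D).
Check each against the 20 clauses (columns in the order A, B, C, D):
  F F F F  ✗ fails (D || A)
  F F F T  ✗ fails (A || C)
  F F T F  ✗ fails (D || A)
  F F T T  ✓ satisfies all
  F T F F  ✗ fails (D || A)
  F T F T  ✗ fails (C || !B || !D)
  F T T F  ✗ fails (D || A)
  F T T T  ✗ fails (A || !B || !D)
  T F F F  ✗ fails (!A || B)
  T F F T  ✗ fails (!A || B)
  T F T F  ✗ fails (B || !A || !C)
  T F T T  ✗ fails (B || !A || !C)
  T T F F  ✗ fails (D || C || !B)
  T T F T  ✗ fails (C || !B || !D)
  T T T F  ✗ fails (!C || !B || !A)
  T T T T  ✗ fails (!C || !B || !A)
1 of the 16 rows is a model.

1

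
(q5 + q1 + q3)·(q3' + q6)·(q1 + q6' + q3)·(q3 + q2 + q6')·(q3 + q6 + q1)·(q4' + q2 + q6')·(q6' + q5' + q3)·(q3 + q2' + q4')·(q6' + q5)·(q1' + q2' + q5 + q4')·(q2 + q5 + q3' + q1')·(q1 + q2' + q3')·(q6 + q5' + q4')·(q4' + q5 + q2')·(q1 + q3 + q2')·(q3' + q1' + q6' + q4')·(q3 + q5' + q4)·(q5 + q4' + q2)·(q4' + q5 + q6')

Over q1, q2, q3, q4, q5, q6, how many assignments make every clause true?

There are 2^6 = 64 truth assignments over (q1, q2, q3, q4, q5, q6).
Split on q2. With q2 = 1, the clauses containing q2 are satisfied and q2' drops from the rest; 2 of the 2^5 = 32 assignments to the other variables satisfy what remains.
With q2 = 0, by the same count on the reduced clause set, 3 assignments work.
(One model: q1=F, q2=F, q3=T, q4=F, q5=T, q6=T.)
Total: 2 + 3 = 5.

5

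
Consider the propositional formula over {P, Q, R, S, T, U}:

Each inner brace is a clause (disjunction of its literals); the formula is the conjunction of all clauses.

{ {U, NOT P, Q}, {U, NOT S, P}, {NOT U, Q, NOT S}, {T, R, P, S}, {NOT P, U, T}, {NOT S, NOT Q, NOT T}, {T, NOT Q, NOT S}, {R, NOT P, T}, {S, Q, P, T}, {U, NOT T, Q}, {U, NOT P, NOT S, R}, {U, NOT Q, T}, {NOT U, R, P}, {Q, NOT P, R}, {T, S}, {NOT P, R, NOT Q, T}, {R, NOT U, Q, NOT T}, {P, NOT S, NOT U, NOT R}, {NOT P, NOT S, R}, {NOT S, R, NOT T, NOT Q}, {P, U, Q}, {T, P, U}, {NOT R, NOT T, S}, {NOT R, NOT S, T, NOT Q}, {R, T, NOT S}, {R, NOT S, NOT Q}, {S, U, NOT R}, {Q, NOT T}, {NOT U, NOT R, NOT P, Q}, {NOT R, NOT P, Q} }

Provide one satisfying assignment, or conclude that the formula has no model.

P: false,  Q: true,  R: false,  S: false,  T: true,  U: false

Try T = true.
The clause (Q) is unit, so Q = true.
The clause (NOT S) is unit, so S = false.
The clause (NOT R) is unit, so R = false.
Try U = false.
Every clause is now satisfied; P is unconstrained.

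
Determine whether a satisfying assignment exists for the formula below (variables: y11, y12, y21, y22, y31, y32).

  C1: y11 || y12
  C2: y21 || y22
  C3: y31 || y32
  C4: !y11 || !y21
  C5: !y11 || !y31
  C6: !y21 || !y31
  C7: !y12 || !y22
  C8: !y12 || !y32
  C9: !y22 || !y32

Suppose y11 = true.
The clause (!y21) is unit, so y21 = false.
The clause (y22) is unit, so y22 = true.
The clause (!y31) is unit, so y31 = false.
The clause (y32) is unit, so y32 = true.
That conflicts with the unit clause (!y32).
So y11 must be the other value — set y11 = false.
The clause (y12) is unit, so y12 = true.
The clause (!y22) is unit, so y22 = false.
The clause (y21) is unit, so y21 = true.
The clause (!y31) is unit, so y31 = false.
The clause (y32) is unit, so y32 = true.
That conflicts with the unit clause (!y32).
Either choice for y11 ends in contradiction.
No assignment satisfies every clause.

No, unsatisfiable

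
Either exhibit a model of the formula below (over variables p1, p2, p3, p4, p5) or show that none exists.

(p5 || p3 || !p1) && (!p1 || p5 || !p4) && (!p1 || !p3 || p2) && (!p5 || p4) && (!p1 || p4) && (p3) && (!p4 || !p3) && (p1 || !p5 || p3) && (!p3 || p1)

Unit clause (p3) forces p3 = true.
Unit clause (!p4) forces p4 = false.
Unit clause (!p5) forces p5 = false.
Unit clause (!p1) forces p1 = false.
That conflicts with the unit clause (p1).

UNSATISFIABLE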